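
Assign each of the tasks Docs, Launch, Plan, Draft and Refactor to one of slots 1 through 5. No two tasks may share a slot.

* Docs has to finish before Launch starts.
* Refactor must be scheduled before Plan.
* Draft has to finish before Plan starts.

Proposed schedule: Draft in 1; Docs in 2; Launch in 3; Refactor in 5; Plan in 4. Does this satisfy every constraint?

No — it violates: Refactor must be scheduled before Plan

Docs has to finish before Launch starts — holds.
Draft has to finish before Plan starts — holds.
No two tasks may share a slot — holds.
Refactor must be scheduled before Plan — violated.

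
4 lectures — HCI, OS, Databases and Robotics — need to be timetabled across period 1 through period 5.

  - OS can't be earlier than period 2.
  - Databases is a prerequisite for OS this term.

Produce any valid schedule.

OS -> period 2; HCI -> period 1; Databases -> period 1; Robotics -> period 1

Checking: Databases(period 1) before OS(period 2); OS=period 2 in [period 2,period 5].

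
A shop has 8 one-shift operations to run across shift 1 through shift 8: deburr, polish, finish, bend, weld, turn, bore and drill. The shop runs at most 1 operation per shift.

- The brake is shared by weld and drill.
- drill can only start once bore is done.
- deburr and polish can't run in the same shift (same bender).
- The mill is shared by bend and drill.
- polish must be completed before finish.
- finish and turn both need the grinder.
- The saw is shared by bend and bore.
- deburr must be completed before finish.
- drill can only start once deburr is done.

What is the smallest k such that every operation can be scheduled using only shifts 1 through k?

The precedence chain requires at least 2 distinct shifts.
With at most 1 per shift and 8 operations, at least 8 shifts are needed.
8 works (last occupied shift: shift 8): for example bore -> shift 4, finish -> shift 3, turn -> shift 8, polish -> shift 2, deburr -> shift 1, drill -> shift 5, bend -> shift 6, weld -> shift 7.

8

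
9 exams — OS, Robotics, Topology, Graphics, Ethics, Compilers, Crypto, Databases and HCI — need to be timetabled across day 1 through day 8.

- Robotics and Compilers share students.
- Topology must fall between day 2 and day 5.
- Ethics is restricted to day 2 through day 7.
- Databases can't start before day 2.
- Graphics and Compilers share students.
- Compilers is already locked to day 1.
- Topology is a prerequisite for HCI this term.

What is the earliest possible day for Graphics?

day 2

Graphics at day 2 is achievable: HCI=day 3, OS=day 1, Robotics=day 2, Databases=day 2, Crypto=day 1, Compilers=day 1, Ethics=day 2, Topology=day 2, Graphics=day 2.
Nothing earlier works — the conflict constraints rule out every day before day 2.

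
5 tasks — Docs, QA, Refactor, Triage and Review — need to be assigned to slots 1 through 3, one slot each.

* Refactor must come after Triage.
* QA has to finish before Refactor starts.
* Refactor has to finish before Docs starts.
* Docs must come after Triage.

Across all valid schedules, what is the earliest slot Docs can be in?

3

Precedence pushes Docs to at least 3.
Docs at 3 is achievable: QA in 1, Review in 1, Refactor in 2, Triage in 1, Docs in 3.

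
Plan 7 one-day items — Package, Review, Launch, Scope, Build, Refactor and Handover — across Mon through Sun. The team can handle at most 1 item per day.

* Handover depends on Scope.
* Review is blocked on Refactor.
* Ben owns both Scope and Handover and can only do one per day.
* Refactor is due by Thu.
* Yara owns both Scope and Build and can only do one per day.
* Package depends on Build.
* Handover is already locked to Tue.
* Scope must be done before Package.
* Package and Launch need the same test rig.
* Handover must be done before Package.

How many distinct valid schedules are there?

21

Splitting on Package: it can be Fri (4), Sat (7), Sun (10). Listing each branch's schedules as (Review, Launch, Scope, Build, Refactor, Handover):
Package=Fri: (Sat,Sun,Mon,Wed,Thu,Tue) (Sat,Sun,Mon,Thu,Wed,Tue) (Sun,Sat,Mon,Wed,Thu,Tue) (Sun,Sat,Mon,Thu,Wed,Tue) — 4.
Package=Sat: (Thu,Sun,Mon,Fri,Wed,Tue) (Fri,Sun,Mon,Wed,Thu,Tue) (Fri,Sun,Mon,Thu,Wed,Tue) (Sun,Wed,Mon,Fri,Thu,Tue) (Sun,Thu,Mon,Fri,Wed,Tue) (Sun,Fri,Mon,Wed,Thu,Tue) (Sun,Fri,Mon,Thu,Wed,Tue) — 7.
Package=Sun: (Thu,Fri,Mon,Sat,Wed,Tue) (Thu,Sat,Mon,Fri,Wed,Tue) (Fri,Wed,Mon,Sat,Thu,Tue) (Fri,Thu,Mon,Sat,Wed,Tue) (Fri,Sat,Mon,Wed,Thu,Tue) (Fri,Sat,Mon,Thu,Wed,Tue) (Sat,Wed,Mon,Fri,Thu,Tue) (Sat,Thu,Mon,Fri,Wed,Tue) (Sat,Fri,Mon,Wed,Thu,Tue) (Sat,Fri,Mon,Thu,Wed,Tue) — 10.
Summing: 4 + 7 + 10 = 21.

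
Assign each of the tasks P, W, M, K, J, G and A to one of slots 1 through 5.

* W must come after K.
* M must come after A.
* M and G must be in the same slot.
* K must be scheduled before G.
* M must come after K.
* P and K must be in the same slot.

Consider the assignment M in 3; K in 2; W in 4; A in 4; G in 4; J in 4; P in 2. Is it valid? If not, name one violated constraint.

No — it violates: M must come after A

M and G must be in the same slot — violated.
M must come after A — violated.
W must come after K — holds.
K must be scheduled before G — holds.
P and K must be in the same slot — holds.
M must come after K — holds.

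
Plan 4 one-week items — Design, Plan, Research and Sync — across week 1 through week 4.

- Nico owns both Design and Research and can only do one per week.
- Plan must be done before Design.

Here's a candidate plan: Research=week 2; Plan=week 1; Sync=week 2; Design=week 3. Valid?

Plan must be done before Design — holds.
Nico owns both Design and Research and can only do one per week — holds.

Yes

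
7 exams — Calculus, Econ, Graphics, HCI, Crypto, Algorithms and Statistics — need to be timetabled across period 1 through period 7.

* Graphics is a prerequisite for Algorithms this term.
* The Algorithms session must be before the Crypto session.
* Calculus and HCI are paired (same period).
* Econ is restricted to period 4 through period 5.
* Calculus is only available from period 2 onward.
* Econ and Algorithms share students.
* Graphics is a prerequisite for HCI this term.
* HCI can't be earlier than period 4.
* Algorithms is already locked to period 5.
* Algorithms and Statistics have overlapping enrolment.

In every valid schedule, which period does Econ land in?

period 4

Econ's window is period 4–period 5.
Algorithms is fixed at period 5, and Econ can't share a period with Algorithms.
So Econ must be period 4.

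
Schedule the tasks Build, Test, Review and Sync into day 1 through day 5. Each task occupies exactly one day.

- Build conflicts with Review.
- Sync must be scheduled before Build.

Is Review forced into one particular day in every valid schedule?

No

Review can be day 1 (e.g. Test in day 1, Sync in day 1, Build in day 2, Review in day 1) or day 2 (e.g. Build=day 3, Test=day 1, Sync=day 1, Review=day 2).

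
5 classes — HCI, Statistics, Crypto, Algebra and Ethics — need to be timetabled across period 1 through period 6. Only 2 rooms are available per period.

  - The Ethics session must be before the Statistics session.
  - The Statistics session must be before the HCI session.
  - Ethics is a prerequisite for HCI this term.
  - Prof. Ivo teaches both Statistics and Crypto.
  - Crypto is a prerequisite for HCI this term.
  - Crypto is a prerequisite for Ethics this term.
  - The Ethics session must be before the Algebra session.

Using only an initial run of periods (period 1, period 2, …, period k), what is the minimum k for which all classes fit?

The precedence chain requires at least 4 distinct periods.
With at most 2 per period and 5 classes, at least 3 periods are needed.
4 works (last occupied period: period 4): for example Statistics in period 3, Algebra in period 3, HCI in period 4, Ethics in period 2, Crypto in period 1.

4 periods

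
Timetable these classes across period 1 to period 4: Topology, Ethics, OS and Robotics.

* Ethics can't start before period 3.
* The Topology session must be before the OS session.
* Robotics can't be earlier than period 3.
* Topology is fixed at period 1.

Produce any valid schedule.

Ethics in period 3; OS in period 2; Robotics in period 3; Topology in period 1

Checking: Topology(period 1) before OS(period 2); Robotics=period 3 in [period 3,period 4]; Topology=period 1 in [period 1,period 1]; Ethics=period 3 in [period 3,period 4].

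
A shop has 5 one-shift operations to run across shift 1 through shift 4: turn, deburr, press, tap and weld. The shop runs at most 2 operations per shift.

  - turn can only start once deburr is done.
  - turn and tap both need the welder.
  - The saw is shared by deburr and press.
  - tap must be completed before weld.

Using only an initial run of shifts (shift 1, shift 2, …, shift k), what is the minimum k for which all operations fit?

3

The precedence chain requires at least 2 distinct shifts.
With at most 2 per shift and 5 operations, at least 3 shifts are needed.
3 works (last occupied shift: shift 3): for example tap=shift 1; weld=shift 2; deburr=shift 1; press=shift 3; turn=shift 2.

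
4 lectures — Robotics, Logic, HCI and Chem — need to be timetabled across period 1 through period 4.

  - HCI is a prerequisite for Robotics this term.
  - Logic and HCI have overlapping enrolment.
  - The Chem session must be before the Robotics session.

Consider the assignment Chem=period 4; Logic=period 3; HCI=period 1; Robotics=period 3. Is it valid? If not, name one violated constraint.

No — it violates: The Chem session must be before the Robotics session

The Chem session must be before the Robotics session — violated.
Logic and HCI have overlapping enrolment — holds.
HCI is a prerequisite for Robotics this term — holds.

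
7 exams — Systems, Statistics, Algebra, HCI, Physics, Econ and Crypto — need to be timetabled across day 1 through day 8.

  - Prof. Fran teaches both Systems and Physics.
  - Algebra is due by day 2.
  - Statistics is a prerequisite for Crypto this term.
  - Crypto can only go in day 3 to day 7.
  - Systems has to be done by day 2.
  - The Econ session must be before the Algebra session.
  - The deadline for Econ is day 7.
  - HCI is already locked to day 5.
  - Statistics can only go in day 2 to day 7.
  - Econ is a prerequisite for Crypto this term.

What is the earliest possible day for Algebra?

Precedence pushes Algebra to at least day 2; Algebra's own window allows nothing later than day 2.
Algebra at day 2 is achievable: Statistics -> day 2; Econ -> day 1; Crypto -> day 3; HCI -> day 5; Systems -> day 1; Physics -> day 2; Algebra -> day 2.

day 2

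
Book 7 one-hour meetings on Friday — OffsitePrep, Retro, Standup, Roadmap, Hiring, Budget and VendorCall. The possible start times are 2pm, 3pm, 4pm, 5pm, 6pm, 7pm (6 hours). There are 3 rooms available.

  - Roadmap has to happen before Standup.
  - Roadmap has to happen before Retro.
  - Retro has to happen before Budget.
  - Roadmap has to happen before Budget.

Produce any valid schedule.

Hiring -> 2pm; Roadmap -> 2pm; Budget -> 4pm; Standup -> 3pm; Retro -> 3pm; OffsitePrep -> 2pm; VendorCall -> 3pm

Checking: Roadmap(2pm) before Standup(3pm); Roadmap(2pm) before Retro(3pm); Roadmap(2pm) before Budget(4pm); Retro(3pm) before Budget(4pm); max 3 per hour (cap 3).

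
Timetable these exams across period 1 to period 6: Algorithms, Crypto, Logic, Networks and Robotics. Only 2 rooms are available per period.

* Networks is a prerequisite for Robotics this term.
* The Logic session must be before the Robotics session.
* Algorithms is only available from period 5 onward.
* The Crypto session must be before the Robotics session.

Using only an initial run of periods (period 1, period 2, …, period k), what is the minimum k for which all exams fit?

The precedence chain requires at least 2 distinct periods.
With at most 2 per period and 5 exams, at least 3 periods are needed.
Algorithms can't be placed before period 5, so the schedule must run through at least period 5.
5 works (last occupied period: period 5): for example Robotics=period 3; Crypto=period 1; Logic=period 1; Algorithms=period 5; Networks=period 2.

5 periods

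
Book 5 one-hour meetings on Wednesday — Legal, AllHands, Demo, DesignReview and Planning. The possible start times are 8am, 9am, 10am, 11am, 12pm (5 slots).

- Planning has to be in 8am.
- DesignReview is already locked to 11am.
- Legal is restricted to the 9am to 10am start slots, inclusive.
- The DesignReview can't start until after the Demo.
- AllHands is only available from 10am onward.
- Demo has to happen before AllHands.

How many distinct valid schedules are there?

16

Splitting on Legal: it can be 9am (8), 10am (8). Listing each branch's schedules as (AllHands, Demo, DesignReview, Planning):
Legal=9am: (10am,8am,11am,8am) (10am,9am,11am,8am) (11am,8am,11am,8am) (11am,9am,11am,8am) (11am,10am,11am,8am) (12pm,8am,11am,8am) (12pm,9am,11am,8am) (12pm,10am,11am,8am) — 8.
Legal=10am: (10am,8am,11am,8am) (10am,9am,11am,8am) (11am,8am,11am,8am) (11am,9am,11am,8am) (11am,10am,11am,8am) (12pm,8am,11am,8am) (12pm,9am,11am,8am) (12pm,10am,11am,8am) — 8.
Summing: 8 + 8 = 16.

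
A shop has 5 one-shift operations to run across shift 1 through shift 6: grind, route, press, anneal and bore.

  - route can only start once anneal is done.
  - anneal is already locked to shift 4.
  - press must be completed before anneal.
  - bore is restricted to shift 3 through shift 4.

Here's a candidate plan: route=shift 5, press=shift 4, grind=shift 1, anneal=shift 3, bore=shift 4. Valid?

route can only start once anneal is done — holds.
bore is restricted to shift 3 through shift 4 — holds.
anneal is already locked to shift 4 — violated.
press must be completed before anneal — violated.

Invalid. press must be completed before anneal.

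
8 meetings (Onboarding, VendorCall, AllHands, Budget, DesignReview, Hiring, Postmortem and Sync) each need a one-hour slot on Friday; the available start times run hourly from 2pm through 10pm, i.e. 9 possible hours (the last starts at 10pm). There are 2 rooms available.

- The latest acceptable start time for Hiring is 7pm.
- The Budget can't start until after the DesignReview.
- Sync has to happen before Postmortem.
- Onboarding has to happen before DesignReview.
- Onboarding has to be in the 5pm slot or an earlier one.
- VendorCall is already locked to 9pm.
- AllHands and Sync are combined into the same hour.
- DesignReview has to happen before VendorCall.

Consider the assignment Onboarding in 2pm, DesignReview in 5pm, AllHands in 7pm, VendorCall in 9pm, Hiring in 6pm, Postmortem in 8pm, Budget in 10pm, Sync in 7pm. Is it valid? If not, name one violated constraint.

DesignReview has to happen before VendorCall — holds.
The Budget can't start until after the DesignReview — holds.
VendorCall is already locked to 9pm — holds.
There are 2 rooms available — holds.
Sync has to happen before Postmortem — holds.
AllHands and Sync are combined into the same hour — holds.
Onboarding has to happen before DesignReview — holds.
The latest acceptable start time for Hiring is 7pm — holds.
Onboarding has to be in the 5pm slot or an earlier one — holds.

Yes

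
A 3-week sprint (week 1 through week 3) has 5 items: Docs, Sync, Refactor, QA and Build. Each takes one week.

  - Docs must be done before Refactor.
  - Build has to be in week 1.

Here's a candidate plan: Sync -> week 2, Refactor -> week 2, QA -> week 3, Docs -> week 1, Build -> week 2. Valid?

No — it violates: Build has to be in week 1

Docs must be done before Refactor — holds.
Build has to be in week 1 — violated.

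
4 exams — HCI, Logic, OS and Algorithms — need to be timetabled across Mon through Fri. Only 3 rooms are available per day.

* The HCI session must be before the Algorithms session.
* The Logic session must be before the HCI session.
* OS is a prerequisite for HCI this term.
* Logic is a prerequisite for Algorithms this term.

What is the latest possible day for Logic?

Downstream work caps Logic at Wed.
Logic at Wed is achievable: OS -> Mon, Logic -> Wed, HCI -> Thu, Algorithms -> Fri.

Wed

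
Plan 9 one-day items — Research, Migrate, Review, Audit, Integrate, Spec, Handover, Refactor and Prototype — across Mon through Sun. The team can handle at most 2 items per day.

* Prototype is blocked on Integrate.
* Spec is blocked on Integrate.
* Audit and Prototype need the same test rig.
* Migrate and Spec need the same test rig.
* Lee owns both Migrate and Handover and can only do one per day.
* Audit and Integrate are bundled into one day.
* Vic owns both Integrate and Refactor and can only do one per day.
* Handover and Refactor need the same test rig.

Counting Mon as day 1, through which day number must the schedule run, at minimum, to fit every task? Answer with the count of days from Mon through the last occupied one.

5

The precedence chain requires at least 2 distinct days.
With at most 2 per day and 9 tasks, at least 5 days are needed.
5 works (last occupied day: Fri): for example Spec in Tue; Audit in Mon; Research in Wed; Migrate in Wed; Review in Thu; Refactor in Fri; Integrate in Mon; Prototype in Tue; Handover in Thu.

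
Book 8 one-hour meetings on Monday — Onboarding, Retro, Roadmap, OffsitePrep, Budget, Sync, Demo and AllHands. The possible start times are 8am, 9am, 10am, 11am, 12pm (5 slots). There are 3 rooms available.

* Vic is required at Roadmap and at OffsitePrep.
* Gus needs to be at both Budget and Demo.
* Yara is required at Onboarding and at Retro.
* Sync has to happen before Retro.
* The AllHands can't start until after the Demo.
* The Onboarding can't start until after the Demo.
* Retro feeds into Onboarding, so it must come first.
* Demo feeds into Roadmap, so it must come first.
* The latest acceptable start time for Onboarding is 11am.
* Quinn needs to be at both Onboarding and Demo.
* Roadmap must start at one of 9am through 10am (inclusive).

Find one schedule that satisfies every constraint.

Budget in 10am; Retro in 9am; Demo in 8am; AllHands in 9am; Onboarding in 10am; OffsitePrep in 8am; Sync in 8am; Roadmap in 9am

Checking: Sync(8am) before Retro(9am); Demo(8am) before Roadmap(9am); Retro(9am) before Onboarding(10am); Demo(8am) before Onboarding(10am); Demo(8am) before AllHands(9am); Onboarding(10am) != Demo(8am); Onboarding(10am) != Retro(9am); Roadmap(9am) != OffsitePrep(8am); Budget(10am) != Demo(8am); Onboarding=10am in [8am,11am]; Roadmap=9am in [9am,10am]; max 3 per slot (cap 3).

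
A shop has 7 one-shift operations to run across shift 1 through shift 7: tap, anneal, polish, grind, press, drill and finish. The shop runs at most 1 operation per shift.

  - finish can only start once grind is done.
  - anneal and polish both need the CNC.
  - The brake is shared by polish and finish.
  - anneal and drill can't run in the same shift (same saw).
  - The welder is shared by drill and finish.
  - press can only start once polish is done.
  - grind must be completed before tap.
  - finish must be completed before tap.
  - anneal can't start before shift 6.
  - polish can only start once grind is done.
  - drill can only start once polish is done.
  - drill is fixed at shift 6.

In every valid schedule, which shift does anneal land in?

anneal's window is shift 6–shift 7.
drill is fixed at shift 6, and anneal can't share a shift with drill.
So anneal must be shift 7.

shift 7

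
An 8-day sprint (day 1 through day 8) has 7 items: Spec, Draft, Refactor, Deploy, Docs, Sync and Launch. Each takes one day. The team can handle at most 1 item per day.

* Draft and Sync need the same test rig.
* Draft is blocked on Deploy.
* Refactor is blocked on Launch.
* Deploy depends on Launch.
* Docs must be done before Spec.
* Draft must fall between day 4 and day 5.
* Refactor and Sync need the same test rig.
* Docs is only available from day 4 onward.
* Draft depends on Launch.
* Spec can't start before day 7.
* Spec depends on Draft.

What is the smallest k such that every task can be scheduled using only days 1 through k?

7

The precedence chain requires at least 4 distinct days.
With at most 1 per day and 7 tasks, at least 7 days are needed.
Spec can't be placed before day 7, so the schedule must run through at least day 7.
7 works (last occupied day: day 7): for example Docs -> day 5; Launch -> day 1; Deploy -> day 2; Sync -> day 6; Draft -> day 4; Spec -> day 7; Refactor -> day 3.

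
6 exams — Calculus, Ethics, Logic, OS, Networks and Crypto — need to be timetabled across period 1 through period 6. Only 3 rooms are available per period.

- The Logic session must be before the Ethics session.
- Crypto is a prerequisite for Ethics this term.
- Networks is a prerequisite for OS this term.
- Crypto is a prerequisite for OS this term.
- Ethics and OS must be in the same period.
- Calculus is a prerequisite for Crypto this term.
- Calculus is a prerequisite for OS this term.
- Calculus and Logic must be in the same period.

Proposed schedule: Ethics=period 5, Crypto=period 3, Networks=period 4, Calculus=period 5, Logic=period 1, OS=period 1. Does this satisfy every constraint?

No — it violates: Calculus is a prerequisite for OS this term

Ethics and OS must be in the same period — violated.
The Logic session must be before the Ethics session — holds.
Only 3 rooms are available per period — holds.
Crypto is a prerequisite for Ethics this term — holds.
Networks is a prerequisite for OS this term — violated.
Calculus and Logic must be in the same period — violated.
Calculus is a prerequisite for OS this term — violated.
Crypto is a prerequisite for OS this term — violated.
Calculus is a prerequisite for Crypto this term — violated.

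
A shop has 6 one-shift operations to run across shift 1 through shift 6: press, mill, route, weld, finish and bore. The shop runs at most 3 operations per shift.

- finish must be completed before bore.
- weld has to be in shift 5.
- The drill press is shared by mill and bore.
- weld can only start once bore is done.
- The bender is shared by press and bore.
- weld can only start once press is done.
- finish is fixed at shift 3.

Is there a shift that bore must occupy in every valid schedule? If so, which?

finish is fixed at shift 3 and must come before bore, so bore is at least shift 4.
weld is fixed at shift 5 and must come after bore, so bore is at most shift 4.
So bore must be shift 4.

shift 4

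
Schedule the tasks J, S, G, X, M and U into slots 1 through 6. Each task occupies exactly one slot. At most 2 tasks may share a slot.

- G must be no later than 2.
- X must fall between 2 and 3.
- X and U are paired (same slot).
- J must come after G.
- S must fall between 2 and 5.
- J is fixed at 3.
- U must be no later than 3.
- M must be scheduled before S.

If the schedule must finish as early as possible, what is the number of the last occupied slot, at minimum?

The precedence chain requires at least 2 distinct slots.
With at most 2 per slot and 6 tasks, at least 3 slots are needed.
J can't be placed before 3, so the schedule must run through at least slot 3.
3 works (last occupied slot: 3): for example G in 1; M in 1; X in 2; S in 3; J in 3; U in 2.

3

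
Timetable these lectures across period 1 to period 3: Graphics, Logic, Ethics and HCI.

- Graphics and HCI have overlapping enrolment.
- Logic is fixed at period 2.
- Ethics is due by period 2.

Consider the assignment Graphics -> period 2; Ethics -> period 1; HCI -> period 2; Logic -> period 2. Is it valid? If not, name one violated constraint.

Logic is fixed at period 2 — holds.
Graphics and HCI have overlapping enrolment — violated.
Ethics is due by period 2 — holds.

No. Graphics and HCI have overlapping enrolment is not satisfied.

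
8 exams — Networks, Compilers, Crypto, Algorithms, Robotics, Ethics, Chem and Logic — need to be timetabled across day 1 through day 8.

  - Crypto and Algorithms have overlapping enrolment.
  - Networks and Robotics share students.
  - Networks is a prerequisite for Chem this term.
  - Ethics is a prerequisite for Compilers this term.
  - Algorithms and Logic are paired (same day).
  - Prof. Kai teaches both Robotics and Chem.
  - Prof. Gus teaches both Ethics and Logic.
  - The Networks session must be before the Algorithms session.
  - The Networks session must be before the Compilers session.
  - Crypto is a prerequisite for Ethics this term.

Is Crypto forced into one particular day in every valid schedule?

Crypto can be day 1 (e.g. Algorithms in day 3, Logic in day 3, Networks in day 1, Crypto in day 1, Robotics in day 3, Chem in day 2, Ethics in day 2, Compilers in day 3) or day 2 (e.g. Algorithms=day 4, Logic=day 4, Networks=day 1, Compilers=day 4, Crypto=day 2, Robotics=day 3, Chem=day 2, Ethics=day 3).

No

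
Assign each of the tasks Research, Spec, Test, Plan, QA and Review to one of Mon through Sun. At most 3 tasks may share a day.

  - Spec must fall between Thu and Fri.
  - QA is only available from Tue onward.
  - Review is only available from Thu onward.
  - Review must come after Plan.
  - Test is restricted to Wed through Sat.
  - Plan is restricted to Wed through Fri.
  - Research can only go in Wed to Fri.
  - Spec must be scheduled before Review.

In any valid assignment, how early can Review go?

Fri

Review is available from Thu; precedence pushes Review to at least Fri.
Review at Fri is achievable: Research=Wed; Plan=Wed; Test=Wed; Spec=Thu; Review=Fri; QA=Tue.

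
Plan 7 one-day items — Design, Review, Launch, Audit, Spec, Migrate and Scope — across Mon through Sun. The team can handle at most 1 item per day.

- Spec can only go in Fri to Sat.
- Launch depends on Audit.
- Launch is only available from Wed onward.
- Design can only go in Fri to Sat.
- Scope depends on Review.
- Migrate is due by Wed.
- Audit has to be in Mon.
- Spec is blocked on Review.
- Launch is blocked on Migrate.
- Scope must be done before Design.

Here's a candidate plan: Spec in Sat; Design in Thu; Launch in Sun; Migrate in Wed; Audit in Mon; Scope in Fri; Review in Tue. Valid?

No — it violates: Scope must be done before Design

Spec is blocked on Review — holds.
Migrate is due by Wed — holds.
Launch is only available from Wed onward — holds.
Launch depends on Audit — holds.
Scope must be done before Design — violated.
Launch is blocked on Migrate — holds.
Scope depends on Review — holds.
Audit has to be in Mon — holds.
Spec can only go in Fri to Sat — holds.
Design can only go in Fri to Sat — violated.
The team can handle at most 1 item per day — holds.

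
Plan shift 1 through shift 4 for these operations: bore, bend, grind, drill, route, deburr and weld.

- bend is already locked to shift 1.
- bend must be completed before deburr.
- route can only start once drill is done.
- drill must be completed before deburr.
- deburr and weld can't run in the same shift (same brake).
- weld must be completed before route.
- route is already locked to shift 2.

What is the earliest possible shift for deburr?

Precedence pushes deburr to at least shift 2.
deburr at shift 2 is achievable: route -> shift 2; deburr -> shift 2; weld -> shift 1; drill -> shift 1; bore -> shift 1; bend -> shift 1; grind -> shift 1.

shift 2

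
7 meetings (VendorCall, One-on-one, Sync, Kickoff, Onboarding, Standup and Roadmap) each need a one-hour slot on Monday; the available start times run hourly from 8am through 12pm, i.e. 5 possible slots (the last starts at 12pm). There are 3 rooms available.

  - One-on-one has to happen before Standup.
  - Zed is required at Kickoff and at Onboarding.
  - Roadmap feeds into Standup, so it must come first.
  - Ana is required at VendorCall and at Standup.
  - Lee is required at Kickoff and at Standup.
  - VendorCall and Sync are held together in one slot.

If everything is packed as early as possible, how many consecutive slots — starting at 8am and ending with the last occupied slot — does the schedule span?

The precedence chain requires at least 2 distinct slots.
With at most 3 per slot and 7 meetings, at least 3 slots are needed.
3 works (last occupied slot: 10am): for example Onboarding=9am; One-on-one=8am; Standup=9am; Roadmap=8am; Kickoff=8am; VendorCall=10am; Sync=10am.

3 slots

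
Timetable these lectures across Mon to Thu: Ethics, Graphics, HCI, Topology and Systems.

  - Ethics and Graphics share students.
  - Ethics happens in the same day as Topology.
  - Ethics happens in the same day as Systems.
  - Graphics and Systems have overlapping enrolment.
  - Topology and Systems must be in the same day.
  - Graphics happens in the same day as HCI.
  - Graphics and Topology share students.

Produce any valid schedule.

Ethics=Mon; Topology=Mon; Graphics=Tue; HCI=Tue; Systems=Mon

Checking: Ethics(Mon) != Graphics(Tue); Graphics(Tue) != Topology(Mon); Graphics(Tue) != Systems(Mon); Graphics = HCI = Tue; Topology = Systems = Mon; Ethics = Topology = Mon; Ethics = Systems = Mon.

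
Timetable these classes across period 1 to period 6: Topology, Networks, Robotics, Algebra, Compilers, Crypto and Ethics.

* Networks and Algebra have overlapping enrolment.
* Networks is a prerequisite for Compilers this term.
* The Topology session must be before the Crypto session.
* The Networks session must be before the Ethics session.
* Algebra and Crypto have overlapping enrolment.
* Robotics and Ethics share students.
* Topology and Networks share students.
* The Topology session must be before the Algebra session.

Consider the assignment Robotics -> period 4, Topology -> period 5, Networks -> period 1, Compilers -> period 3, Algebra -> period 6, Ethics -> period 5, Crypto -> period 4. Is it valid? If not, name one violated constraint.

Invalid. The Topology session must be before the Crypto session.

The Networks session must be before the Ethics session — holds.
The Topology session must be before the Algebra session — holds.
Networks and Algebra have overlapping enrolment — holds.
Algebra and Crypto have overlapping enrolment — holds.
Topology and Networks share students — holds.
Networks is a prerequisite for Compilers this term — holds.
The Topology session must be before the Crypto session — violated.
Robotics and Ethics share students — holds.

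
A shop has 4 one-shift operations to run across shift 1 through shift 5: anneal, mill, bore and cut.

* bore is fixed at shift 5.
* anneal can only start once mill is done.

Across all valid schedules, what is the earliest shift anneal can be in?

shift 2

Precedence pushes anneal to at least shift 2.
anneal at shift 2 is achievable: anneal -> shift 2, cut -> shift 1, bore -> shift 5, mill -> shift 1.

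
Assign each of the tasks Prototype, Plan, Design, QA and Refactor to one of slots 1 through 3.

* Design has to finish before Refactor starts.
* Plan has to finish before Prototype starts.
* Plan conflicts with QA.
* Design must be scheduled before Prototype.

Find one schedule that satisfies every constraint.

Plan in 1, Refactor in 2, QA in 2, Design in 1, Prototype in 2

Checking: Design(1) before Prototype(2); Design(1) before Refactor(2); Plan(1) before Prototype(2); Plan(1) != QA(2).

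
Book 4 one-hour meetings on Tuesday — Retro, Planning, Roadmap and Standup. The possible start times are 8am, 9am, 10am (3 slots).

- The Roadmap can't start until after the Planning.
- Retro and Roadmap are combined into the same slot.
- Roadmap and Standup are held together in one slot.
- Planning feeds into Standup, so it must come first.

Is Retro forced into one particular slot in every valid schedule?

Retro can be 9am (e.g. Roadmap -> 9am; Standup -> 9am; Planning -> 8am; Retro -> 9am) or 10am (e.g. Standup in 10am, Planning in 8am, Roadmap in 10am, Retro in 10am).

No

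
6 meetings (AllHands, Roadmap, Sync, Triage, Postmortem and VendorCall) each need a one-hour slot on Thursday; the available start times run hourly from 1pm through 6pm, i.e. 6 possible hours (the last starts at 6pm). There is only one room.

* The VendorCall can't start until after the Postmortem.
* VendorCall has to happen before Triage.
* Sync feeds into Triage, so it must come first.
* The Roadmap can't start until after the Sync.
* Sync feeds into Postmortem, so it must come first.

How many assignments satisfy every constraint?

24

Splitting on Roadmap: it can be 2pm (4), 3pm (5), 4pm (5), 5pm (5), 6pm (5). Listing each branch's schedules as (AllHands, Sync, Triage, Postmortem, VendorCall):
Roadmap=2pm: (3pm,1pm,6pm,4pm,5pm) (4pm,1pm,6pm,3pm,5pm) (5pm,1pm,6pm,3pm,4pm) (6pm,1pm,5pm,3pm,4pm) — 4.
Roadmap=3pm: (1pm,2pm,6pm,4pm,5pm) (2pm,1pm,6pm,4pm,5pm) (4pm,1pm,6pm,2pm,5pm) (5pm,1pm,6pm,2pm,4pm) (6pm,1pm,5pm,2pm,4pm) — 5.
Roadmap=4pm: (1pm,2pm,6pm,3pm,5pm) (2pm,1pm,6pm,3pm,5pm) (3pm,1pm,6pm,2pm,5pm) (5pm,1pm,6pm,2pm,3pm) (6pm,1pm,5pm,2pm,3pm) — 5.
Roadmap=5pm: (1pm,2pm,6pm,3pm,4pm) (2pm,1pm,6pm,3pm,4pm) (3pm,1pm,6pm,2pm,4pm) (4pm,1pm,6pm,2pm,3pm) (6pm,1pm,4pm,2pm,3pm) — 5.
Roadmap=6pm: (1pm,2pm,5pm,3pm,4pm) (2pm,1pm,5pm,3pm,4pm) (3pm,1pm,5pm,2pm,4pm) (4pm,1pm,5pm,2pm,3pm) (5pm,1pm,4pm,2pm,3pm) — 5.
Summing: 4 + 5 + 5 + 5 + 5 = 24.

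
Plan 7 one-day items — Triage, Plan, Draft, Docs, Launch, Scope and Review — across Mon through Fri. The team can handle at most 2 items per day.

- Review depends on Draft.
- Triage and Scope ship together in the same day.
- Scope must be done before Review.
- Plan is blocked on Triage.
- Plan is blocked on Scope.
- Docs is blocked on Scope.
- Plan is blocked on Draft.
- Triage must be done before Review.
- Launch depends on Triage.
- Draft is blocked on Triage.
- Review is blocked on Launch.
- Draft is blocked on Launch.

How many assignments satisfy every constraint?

Splitting on Triage: it can be Mon (20), Tue (2). Listing each branch's schedules as (Plan, Draft, Docs, Launch, Scope, Review):
Triage=Mon: (Thu,Wed,Tue,Tue,Mon,Thu) (Thu,Wed,Tue,Tue,Mon,Fri) (Thu,Wed,Wed,Tue,Mon,Thu) (Thu,Wed,Wed,Tue,Mon,Fri) (Thu,Wed,Thu,Tue,Mon,Fri) (Thu,Wed,Fri,Tue,Mon,Thu) (Thu,Wed,Fri,Tue,Mon,Fri) (Fri,Wed,Tue,Tue,Mon,Thu) (Fri,Wed,Tue,Tue,Mon,Fri) (Fri,Wed,Wed,Tue,Mon,Thu) (Fri,Wed,Wed,Tue,Mon,Fri) (Fri,Wed,Thu,Tue,Mon,Thu) (Fri,Wed,Thu,Tue,Mon,Fri) (Fri,Wed,Fri,Tue,Mon,Thu) (Fri,Thu,Tue,Tue,Mon,Fri) (Fri,Thu,Tue,Wed,Mon,Fri) (Fri,Thu,Wed,Tue,Mon,Fri) (Fri,Thu,Wed,Wed,Mon,Fri) (Fri,Thu,Thu,Tue,Mon,Fri) (Fri,Thu,Thu,Wed,Mon,Fri) — 20.
Triage=Tue: (Fri,Thu,Wed,Wed,Tue,Fri) (Fri,Thu,Thu,Wed,Tue,Fri) — 2.
Summing: 20 + 2 = 22.

22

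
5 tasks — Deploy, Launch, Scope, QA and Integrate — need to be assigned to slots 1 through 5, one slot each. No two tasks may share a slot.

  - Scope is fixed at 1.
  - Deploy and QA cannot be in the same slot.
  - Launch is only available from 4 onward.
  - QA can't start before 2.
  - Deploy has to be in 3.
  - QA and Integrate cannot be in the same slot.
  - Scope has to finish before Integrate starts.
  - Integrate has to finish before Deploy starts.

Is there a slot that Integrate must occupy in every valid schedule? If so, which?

Scope is fixed at 1 and must come before Integrate, so Integrate is at least 2.
Deploy is fixed at 3 and must come after Integrate, so Integrate is at most 2.
So Integrate must be 2.

2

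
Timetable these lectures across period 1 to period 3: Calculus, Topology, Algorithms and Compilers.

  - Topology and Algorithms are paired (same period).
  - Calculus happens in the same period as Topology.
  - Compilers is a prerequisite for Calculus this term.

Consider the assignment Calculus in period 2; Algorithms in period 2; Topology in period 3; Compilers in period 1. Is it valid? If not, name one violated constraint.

No. Calculus happens in the same period as Topology is not satisfied.

Topology and Algorithms are paired (same period) — violated.
Calculus happens in the same period as Topology — violated.
Compilers is a prerequisite for Calculus this term — holds.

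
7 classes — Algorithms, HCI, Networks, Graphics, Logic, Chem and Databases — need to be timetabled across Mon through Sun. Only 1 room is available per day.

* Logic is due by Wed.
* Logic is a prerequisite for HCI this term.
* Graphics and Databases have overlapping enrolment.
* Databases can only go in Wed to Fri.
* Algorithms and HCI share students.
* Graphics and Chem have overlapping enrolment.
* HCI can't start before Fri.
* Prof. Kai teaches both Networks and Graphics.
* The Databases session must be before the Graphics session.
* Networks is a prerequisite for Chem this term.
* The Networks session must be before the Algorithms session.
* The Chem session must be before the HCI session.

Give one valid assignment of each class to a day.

Logic -> Mon, Databases -> Wed, HCI -> Fri, Algorithms -> Sat, Graphics -> Sun, Chem -> Thu, Networks -> Tue

Checking: Networks(Tue) before Chem(Thu); Chem(Thu) before HCI(Fri); Databases(Wed) before Graphics(Sun); Logic(Mon) before HCI(Fri); Networks(Tue) before Algorithms(Sat); Networks(Tue) != Graphics(Sun); Graphics(Sun) != Databases(Wed); Graphics(Sun) != Chem(Thu); Algorithms(Sat) != HCI(Fri); Databases=Wed in [Wed,Fri]; HCI=Fri in [Fri,Sun]; Logic=Mon in [Mon,Wed]; max 1 per day (cap 1).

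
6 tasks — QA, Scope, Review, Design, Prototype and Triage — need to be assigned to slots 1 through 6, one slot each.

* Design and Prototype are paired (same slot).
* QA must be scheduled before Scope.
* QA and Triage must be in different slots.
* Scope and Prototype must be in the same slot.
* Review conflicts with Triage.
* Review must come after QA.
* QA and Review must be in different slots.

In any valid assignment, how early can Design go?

Design must be in the same slot as Scope, which can't be before 2, so Design is at least 2.
Design at 2 is achievable: Review -> 2, Design -> 2, Scope -> 2, Triage -> 3, QA -> 1, Prototype -> 2.

2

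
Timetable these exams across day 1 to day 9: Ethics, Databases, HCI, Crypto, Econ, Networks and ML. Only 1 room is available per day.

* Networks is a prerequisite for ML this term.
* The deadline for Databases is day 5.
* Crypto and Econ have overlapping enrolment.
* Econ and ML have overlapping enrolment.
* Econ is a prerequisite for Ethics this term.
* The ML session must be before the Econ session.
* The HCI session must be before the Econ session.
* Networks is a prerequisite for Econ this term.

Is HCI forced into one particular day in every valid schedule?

HCI can be day 1 (e.g. Networks -> day 3; Databases -> day 2; Econ -> day 5; Ethics -> day 6; HCI -> day 1; Crypto -> day 7; ML -> day 4) or day 2 (e.g. HCI in day 2; Databases in day 1; Econ in day 5; Ethics in day 6; Crypto in day 7; Networks in day 3; ML in day 4).

No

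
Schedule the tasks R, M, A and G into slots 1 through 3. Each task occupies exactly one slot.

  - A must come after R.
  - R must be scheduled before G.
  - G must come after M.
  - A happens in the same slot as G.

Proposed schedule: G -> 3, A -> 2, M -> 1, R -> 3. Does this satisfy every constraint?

No — it violates: A must come after R

R must be scheduled before G — violated.
A must come after R — violated.
A happens in the same slot as G — violated.
G must come after M — holds.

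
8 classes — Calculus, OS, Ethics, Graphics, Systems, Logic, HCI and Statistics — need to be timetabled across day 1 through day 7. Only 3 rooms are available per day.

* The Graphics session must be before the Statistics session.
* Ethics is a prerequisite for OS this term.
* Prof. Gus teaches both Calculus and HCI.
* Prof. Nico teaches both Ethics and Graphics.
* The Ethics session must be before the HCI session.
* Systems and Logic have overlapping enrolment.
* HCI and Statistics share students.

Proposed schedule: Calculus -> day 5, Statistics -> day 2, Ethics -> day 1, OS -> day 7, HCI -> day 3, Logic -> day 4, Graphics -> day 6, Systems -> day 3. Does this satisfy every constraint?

Invalid. The Graphics session must be before the Statistics session.

Only 3 rooms are available per day — holds.
Prof. Nico teaches both Ethics and Graphics — holds.
The Ethics session must be before the HCI session — holds.
HCI and Statistics share students — holds.
Systems and Logic have overlapping enrolment — holds.
Ethics is a prerequisite for OS this term — holds.
The Graphics session must be before the Statistics session — violated.
Prof. Gus teaches both Calculus and HCI — holds.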